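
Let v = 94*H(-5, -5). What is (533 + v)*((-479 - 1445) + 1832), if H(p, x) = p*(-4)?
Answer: -221996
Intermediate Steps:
H(p, x) = -4*p
v = 1880 (v = 94*(-4*(-5)) = 94*20 = 1880)
(533 + v)*((-479 - 1445) + 1832) = (533 + 1880)*((-479 - 1445) + 1832) = 2413*(-1924 + 1832) = 2413*(-92) = -221996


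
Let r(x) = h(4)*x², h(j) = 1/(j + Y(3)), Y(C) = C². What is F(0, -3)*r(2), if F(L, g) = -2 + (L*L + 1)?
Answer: -4/13 ≈ -0.30769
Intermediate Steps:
h(j) = 1/(9 + j) (h(j) = 1/(j + 3²) = 1/(j + 9) = 1/(9 + j))
r(x) = x²/13 (r(x) = x²/(9 + 4) = x²/13)
F(L, g) = -1 + L² (F(L, g) = -2 + (L² + 1) = -2 + (1 + L²) = -1 + L²)
F(0, -3)*r(2) = (-1 + 0²)*((1/13)*2²) = (-1 + 0)*((1/13)*4) = -1*4/13 = -4/13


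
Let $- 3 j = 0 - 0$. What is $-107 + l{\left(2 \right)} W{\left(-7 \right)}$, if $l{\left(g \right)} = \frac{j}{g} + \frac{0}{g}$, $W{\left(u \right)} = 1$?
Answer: $-107$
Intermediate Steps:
$j = 0$ ($j = - \frac{0 - 0}{3} = - \frac{0 + 0}{3} = \left(- \frac{1}{3}\right) 0 = 0$)
$l{\left(g \right)} = 0$ ($l{\left(g \right)} = \frac{0}{g} + \frac{0}{g} = 0 + 0 = 0$)
$-107 + l{\left(2 \right)} W{\left(-7 \right)} = -107 + 0 \cdot 1 = -107 + 0 = -107$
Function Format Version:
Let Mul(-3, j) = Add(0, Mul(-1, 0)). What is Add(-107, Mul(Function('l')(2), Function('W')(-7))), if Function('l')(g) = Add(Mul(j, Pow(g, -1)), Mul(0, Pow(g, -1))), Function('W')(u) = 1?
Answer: -107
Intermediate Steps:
j = 0 (j = Mul(Rational(-1, 3), Add(0, Mul(-1, 0))) = Mul(Rational(-1, 3), Add(0, 0)) = Mul(Rational(-1, 3), 0) = 0)
Function('l')(g) = 0 (Function('l')(g) = Add(Mul(0, Pow(g, -1)), Mul(0, Pow(g, -1))) = Add(0, 0) = 0)
Add(-107, Mul(Function('l')(2), Function('W')(-7))) = Add(-107, Mul(0, 1)) = Add(-107, 0) = -107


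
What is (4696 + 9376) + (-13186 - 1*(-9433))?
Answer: 10319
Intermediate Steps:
(4696 + 9376) + (-13186 - 1*(-9433)) = 14072 + (-13186 + 9433) = 14072 - 3753 = 10319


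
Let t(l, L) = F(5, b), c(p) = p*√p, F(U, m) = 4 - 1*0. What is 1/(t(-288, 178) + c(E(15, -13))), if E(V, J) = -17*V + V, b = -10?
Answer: 1/3456004 + 60*I*√15/864001 ≈ 2.8935e-7 + 0.00026896*I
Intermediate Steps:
F(U, m) = 4 (F(U, m) = 4 + 0 = 4)
E(V, J) = -16*V
c(p) = p^(3/2)
t(l, L) = 4
1/(t(-288, 178) + c(E(15, -13))) = 1/(4 + (-16*15)^(3/2)) = 1/(4 + (-240)^(3/2)) = 1/(4 - 960*I*√15)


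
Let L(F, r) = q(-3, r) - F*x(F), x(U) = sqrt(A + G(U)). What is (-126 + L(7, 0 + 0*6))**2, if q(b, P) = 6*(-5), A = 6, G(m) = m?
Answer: 24973 + 2184*sqrt(13) ≈ 32848.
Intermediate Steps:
x(U) = sqrt(6 + U)
q(b, P) = -30
L(F, r) = -30 - F*sqrt(6 + F)
(-126 + L(7, 0 + 0*6))**2 = (-126 + (-30 - 1*7*sqrt(6 + 7)))**2 = (-126 + (-30 - 1*7*sqrt(13)))**2 = (-126 + (-30 - 7*sqrt(13)))**2 = (-156 - 7*sqrt(13))**2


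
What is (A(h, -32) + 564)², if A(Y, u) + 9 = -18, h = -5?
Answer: 288369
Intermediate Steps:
A(Y, u) = -27 (A(Y, u) = -9 - 18 = -27)
(A(h, -32) + 564)² = (-27 + 564)² = 537² = 288369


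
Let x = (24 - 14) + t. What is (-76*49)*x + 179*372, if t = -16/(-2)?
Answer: -444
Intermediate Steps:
t = 8 (t = -16*(-1)/2 = -4*(-2) = 8)
x = 18 (x = (24 - 14) + 8 = 10 + 8 = 18)
(-76*49)*x + 179*372 = -76*49*18 + 179*372 = -3724*18 + 66588 = -67032 + 66588 = -444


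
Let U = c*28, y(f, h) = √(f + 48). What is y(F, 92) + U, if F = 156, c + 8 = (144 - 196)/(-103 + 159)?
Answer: -250 + 2*√51 ≈ -235.72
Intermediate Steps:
c = -125/14 (c = -8 + (144 - 196)/(-103 + 159) = -8 - 52/56 = -8 - 52*1/56 = -8 - 13/14 = -125/14 ≈ -8.9286)
y(f, h) = √(48 + f)
U = -250 (U = -125/14*28 = -250)
y(F, 92) + U = √(48 + 156) - 250 = √204 - 250 = 2*√51 - 250 = -250 + 2*√51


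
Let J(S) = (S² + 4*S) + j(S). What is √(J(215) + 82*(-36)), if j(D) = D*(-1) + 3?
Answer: √43921 ≈ 209.57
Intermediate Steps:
j(D) = 3 - D (j(D) = -D + 3 = 3 - D)
J(S) = 3 + S² + 3*S (J(S) = (S² + 4*S) + (3 - S) = 3 + S² + 3*S)
√(J(215) + 82*(-36)) = √((3 + 215² + 3*215) + 82*(-36)) = √((3 + 46225 + 645) - 2952) = √(46873 - 2952) = √43921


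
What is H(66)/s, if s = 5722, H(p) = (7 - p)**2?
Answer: 3481/5722 ≈ 0.60835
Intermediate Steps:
H(66)/s = (-7 + 66)**2/5722 = 59**2*(1/5722) = 3481*(1/5722) = 3481/5722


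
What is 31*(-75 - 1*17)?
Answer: -2852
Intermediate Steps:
31*(-75 - 1*17) = 31*(-75 - 17) = 31*(-92) = -2852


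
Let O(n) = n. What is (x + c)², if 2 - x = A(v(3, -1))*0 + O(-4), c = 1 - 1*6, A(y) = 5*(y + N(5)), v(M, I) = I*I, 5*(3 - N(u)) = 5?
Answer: 1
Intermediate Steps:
N(u) = 2 (N(u) = 3 - ⅕*5 = 3 - 1 = 2)
v(M, I) = I²
A(y) = 10 + 5*y (A(y) = 5*(y + 2) = 5*(2 + y) = 10 + 5*y)
c = -5 (c = 1 - 6 = -5)
x = 6 (x = 2 - ((10 + 5*(-1)²)*0 - 4) = 2 - ((10 + 5*1)*0 - 4) = 2 - ((10 + 5)*0 - 4) = 2 - (15*0 - 4) = 2 - (0 - 4) = 2 - 1*(-4) = 2 + 4 = 6)
(x + c)² = (6 - 5)² = 1² = 1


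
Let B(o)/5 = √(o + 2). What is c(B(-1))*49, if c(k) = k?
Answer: 245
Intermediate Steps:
B(o) = 5*√(2 + o) (B(o) = 5*√(o + 2) = 5*√(2 + o))
c(B(-1))*49 = (5*√(2 - 1))*49 = (5*√1)*49 = (5*1)*49 = 5*49 = 245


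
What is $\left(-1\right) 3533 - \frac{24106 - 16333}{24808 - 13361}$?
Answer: $- \frac{40450024}{11447} \approx -3533.7$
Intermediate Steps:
$\left(-1\right) 3533 - \frac{24106 - 16333}{24808 - 13361} = -3533 - \frac{7773}{11447} = - \frac{40450024}{11447}$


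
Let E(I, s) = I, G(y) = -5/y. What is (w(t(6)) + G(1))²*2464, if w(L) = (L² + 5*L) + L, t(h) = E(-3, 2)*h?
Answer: 109699744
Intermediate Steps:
t(h) = -3*h
w(L) = L² + 6*L
(w(t(6)) + G(1))²*2464 = ((-3*6)*(6 - 3*6) - 5/1)²*2464 = (-18*(6 - 18) - 5*1)²*2464 = (-18*(-12) - 5)²*2464 = (216 - 5)²*2464 = 211²*2464 = 44521*2464 = 109699744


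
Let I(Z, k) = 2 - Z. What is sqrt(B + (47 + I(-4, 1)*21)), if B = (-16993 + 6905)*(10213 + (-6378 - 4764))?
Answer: 15*sqrt(41653) ≈ 3061.4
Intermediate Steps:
B = 9371752 (B = -10088*(10213 - 11142) = -10088*(-929) = 9371752)
sqrt(B + (47 + I(-4, 1)*21)) = sqrt(9371752 + (47 + (2 - 1*(-4))*21)) = sqrt(9371752 + (47 + (2 + 4)*21)) = sqrt(9371752 + (47 + 6*21)) = sqrt(9371752 + (47 + 126)) = sqrt(9371752 + 173) = sqrt(9371925) = 15*sqrt(41653)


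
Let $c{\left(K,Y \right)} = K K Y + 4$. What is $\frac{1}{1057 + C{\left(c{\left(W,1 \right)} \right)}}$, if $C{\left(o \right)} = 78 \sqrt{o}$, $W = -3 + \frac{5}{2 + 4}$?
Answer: $\frac{1057}{1064352} - \frac{13 \sqrt{313}}{1064352} \approx 0.000777$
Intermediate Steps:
$W = - \frac{13}{6}$ ($W = -3 + \frac{5}{6} = - \frac{13}{6} \approx -2.1667$)
$c{\left(K,Y \right)} = 4 + Y K^{2}$ ($c{\left(K,Y \right)} = K^{2} Y + 4 = Y K^{2} + 4 = 4 + Y K^{2}$)
$\frac{1}{1057 + C{\left(c{\left(W,1 \right)} \right)}} = \frac{1}{1057 + 78 \sqrt{4 + 1 \left(- \frac{13}{6}\right)^{2}}} = \frac{1}{1057 + 78 \sqrt{4 + 1 \cdot \frac{169}{36}}} = \frac{1}{1057 + 78 \sqrt{4 + \frac{169}{36}}} = \frac{1}{1057 + 78 \sqrt{\frac{313}{36}}} = \frac{1}{1057 + 78 \frac{\sqrt{313}}{6}} = \frac{1}{1057 + 13 \sqrt{313}}$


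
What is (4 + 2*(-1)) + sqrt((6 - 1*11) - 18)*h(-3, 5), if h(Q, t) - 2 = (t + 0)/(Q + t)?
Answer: 2 + 9*I*sqrt(23)/2 ≈ 2.0 + 21.581*I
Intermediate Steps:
h(Q, t) = 2 + t/(Q + t) (h(Q, t) = 2 + (t + 0)/(Q + t) = 2 + t/(Q + t))
(4 + 2*(-1)) + sqrt((6 - 1*11) - 18)*h(-3, 5) = (4 + 2*(-1)) + sqrt((6 - 1*11) - 18)*((2*(-3) + 3*5)/(-3 + 5)) = (4 - 2) + sqrt((6 - 11) - 18)*((-6 + 15)/2) = 2 + sqrt(-5 - 18)*((1/2)*9) = 2 + sqrt(-23)*(9/2) = 2 + (I*sqrt(23))*(9/2) = 2 + 9*I*sqrt(23)/2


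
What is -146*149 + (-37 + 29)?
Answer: -21762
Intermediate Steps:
-146*149 + (-37 + 29) = -21754 - 8 = -21762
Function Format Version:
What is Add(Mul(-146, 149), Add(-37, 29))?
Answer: -21762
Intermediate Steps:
Add(Mul(-146, 149), Add(-37, 29)) = Add(-21754, -8) = -21762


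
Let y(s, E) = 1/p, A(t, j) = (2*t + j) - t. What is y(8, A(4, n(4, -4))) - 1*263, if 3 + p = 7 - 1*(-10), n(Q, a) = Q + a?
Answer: -3681/14 ≈ -262.93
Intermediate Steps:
p = 14 (p = -3 + (7 - 1*(-10)) = -3 + (7 + 10) = -3 + 17 = 14)
A(t, j) = j + t (A(t, j) = (j + 2*t) - t = j + t)
y(s, E) = 1/14
y(8, A(4, n(4, -4))) - 1*263 = 1/14 - 1*263 = 1/14 - 263 = -3681/14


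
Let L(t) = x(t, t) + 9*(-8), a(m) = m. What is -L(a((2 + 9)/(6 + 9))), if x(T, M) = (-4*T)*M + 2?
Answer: 16234/225 ≈ 72.151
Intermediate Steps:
x(T, M) = 2 - 4*M*T (x(T, M) = -4*M*T + 2 = 2 - 4*M*T)
L(t) = -70 - 4*t**2 (L(t) = (2 - 4*t*t) + 9*(-8) = (2 - 4*t**2) - 72 = -70 - 4*t**2)
-L(a((2 + 9)/(6 + 9))) = -(-70 - 4*(2 + 9)**2/(6 + 9)**2) = -(-70 - 4*(11/15)**2) = -(-70 - 4*121/225) = -(-70 - 484/225) = -1*(-16234/225) = 16234/225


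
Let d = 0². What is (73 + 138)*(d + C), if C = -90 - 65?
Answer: -32705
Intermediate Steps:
d = 0
C = -155
(73 + 138)*(d + C) = (73 + 138)*(0 - 155) = 211*(-155) = -32705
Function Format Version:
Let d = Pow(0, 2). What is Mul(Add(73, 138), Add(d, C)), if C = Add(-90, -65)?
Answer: -32705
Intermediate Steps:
d = 0
C = -155
Mul(Add(73, 138), Add(d, C)) = Mul(Add(73, 138), Add(0, -155)) = Mul(211, -155) = -32705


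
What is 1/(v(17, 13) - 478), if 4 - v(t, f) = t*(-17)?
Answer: -1/185 ≈ -0.0054054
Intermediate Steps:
v(t, f) = 4 + 17*t (v(t, f) = 4 - t*(-17) = 4 - (-17)*t = 4 + 17*t)
1/(v(17, 13) - 478) = 1/((4 + 17*17) - 478) = 1/((4 + 289) - 478) = 1/(293 - 478) = 1/(-185) = -1/185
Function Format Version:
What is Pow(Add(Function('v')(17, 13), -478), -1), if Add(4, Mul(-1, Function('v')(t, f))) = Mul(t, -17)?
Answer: Rational(-1, 185) ≈ -0.0054054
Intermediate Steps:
Function('v')(t, f) = Add(4, Mul(17, t)) (Function('v')(t, f) = Add(4, Mul(-1, Mul(t, -17))) = Add(4, Mul(-1, Mul(-17, t))) = Add(4, Mul(17, t)))
Pow(Add(Function('v')(17, 13), -478), -1) = Pow(Add(Add(4, Mul(17, 17)), -478), -1) = Pow(Add(Add(4, 289), -478), -1) = Pow(Add(293, -478), -1) = Pow(-185, -1) = Rational(-1, 185)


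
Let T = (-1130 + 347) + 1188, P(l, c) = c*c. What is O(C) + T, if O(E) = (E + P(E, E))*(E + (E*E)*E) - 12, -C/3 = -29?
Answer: 5042165433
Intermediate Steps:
P(l, c) = c**2
C = 87 (C = -3*(-29) = 87)
T = 405 (T = -783 + 1188 = 405)
O(E) = -12 + (E + E**2)*(E + E**3) (O(E) = (E + E**2)*(E + (E*E)*E) - 12 = (E + E**2)*(E + E**2*E) - 12 = (E + E**2)*(E + E**3) - 12 = -12 + (E + E**2)*(E + E**3))
O(C) + T = (-12 + 87**2 + 87**3 + 87**4 + 87**5) + 405 = (-12 + 7569 + 658503 + 57289761 + 4984209207) + 405 = 5042165028 + 405 = 5042165433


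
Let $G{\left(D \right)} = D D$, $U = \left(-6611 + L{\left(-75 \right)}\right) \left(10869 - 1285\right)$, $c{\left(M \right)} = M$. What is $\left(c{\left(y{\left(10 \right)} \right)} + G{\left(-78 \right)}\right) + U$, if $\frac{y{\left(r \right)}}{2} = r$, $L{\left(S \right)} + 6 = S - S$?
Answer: $-63411224$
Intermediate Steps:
$L{\left(S \right)} = -6$ ($L{\left(S \right)} = -6 + \left(S - S\right) = -6 + 0 = -6$)
$y{\left(r \right)} = 2 r$
$U = -63417328$ ($U = \left(-6611 - 6\right) \left(10869 - 1285\right) = \left(-6617\right) 9584 = -63417328$)
$G{\left(D \right)} = D^{2}$
$\left(c{\left(y{\left(10 \right)} \right)} + G{\left(-78 \right)}\right) + U = \left(2 \cdot 10 + \left(-78\right)^{2}\right) - 63417328 = \left(20 + 6084\right) - 63417328 = 6104 - 63417328 = -63411224$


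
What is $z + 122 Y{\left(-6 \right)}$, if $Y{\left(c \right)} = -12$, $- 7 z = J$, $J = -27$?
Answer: $- \frac{10221}{7} \approx -1460.1$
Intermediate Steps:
$z = \frac{27}{7}$ ($z = \left(- \frac{1}{7}\right) \left(-27\right) = \frac{27}{7} \approx 3.8571$)
$z + 122 Y{\left(-6 \right)} = \frac{27}{7} + 122 \left(-12\right) = \frac{27}{7} - 1464 = - \frac{10221}{7}$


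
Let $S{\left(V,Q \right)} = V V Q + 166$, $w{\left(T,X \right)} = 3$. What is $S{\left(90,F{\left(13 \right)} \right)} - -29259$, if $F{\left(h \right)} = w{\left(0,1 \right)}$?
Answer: $53725$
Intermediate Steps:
$F{\left(h \right)} = 3$
$S{\left(V,Q \right)} = 166 + Q V^{2}$ ($S{\left(V,Q \right)} = V^{2} Q + 166 = Q V^{2} + 166 = 166 + Q V^{2}$)
$S{\left(90,F{\left(13 \right)} \right)} - -29259 = \left(166 + 3 \cdot 90^{2}\right) - -29259 = \left(166 + 3 \cdot 8100\right) + 29259 = \left(166 + 24300\right) + 29259 = 24466 + 29259 = 53725$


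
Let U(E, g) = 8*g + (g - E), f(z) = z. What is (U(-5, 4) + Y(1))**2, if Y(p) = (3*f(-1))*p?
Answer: 1444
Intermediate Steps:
U(E, g) = -E + 9*g
Y(p) = -3*p (Y(p) = (3*(-1))*p = -3*p)
(U(-5, 4) + Y(1))**2 = ((-1*(-5) + 9*4) - 3*1)**2 = ((5 + 36) - 3)**2 = (41 - 3)**2 = 38**2 = 1444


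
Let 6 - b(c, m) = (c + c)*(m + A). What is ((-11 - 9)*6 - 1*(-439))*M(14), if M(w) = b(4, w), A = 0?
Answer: -33814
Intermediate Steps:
b(c, m) = 6 - 2*c*m (b(c, m) = 6 - (c + c)*(m + 0) = 6 - 2*c*m)
M(w) = 6 - 8*w (M(w) = 6 - 2*4*w = 6 - 8*w)
((-11 - 9)*6 - 1*(-439))*M(14) = ((-11 - 9)*6 - 1*(-439))*(6 - 8*14) = (-20*6 + 439)*(6 - 112) = (-120 + 439)*(-106) = 319*(-106) = -33814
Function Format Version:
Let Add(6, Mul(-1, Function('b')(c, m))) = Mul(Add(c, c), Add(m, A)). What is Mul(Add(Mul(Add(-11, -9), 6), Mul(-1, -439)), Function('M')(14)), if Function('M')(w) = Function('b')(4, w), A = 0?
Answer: -33814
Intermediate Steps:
Function('b')(c, m) = Add(6, Mul(-2, c, m)) (Function('b')(c, m) = Add(6, Mul(-1, Mul(Add(c, c), Add(m, 0)))) = Add(6, Mul(-1, Mul(Mul(2, c), m))) = Add(6, Mul(-1, Mul(2, c, m))) = Add(6, Mul(-2, c, m)))
Function('M')(w) = Add(6, Mul(-8, w)) (Function('M')(w) = Add(6, Mul(-2, 4, w)) = Add(6, Mul(-8, w)))
Mul(Add(Mul(Add(-11, -9), 6), Mul(-1, -439)), Function('M')(14)) = Mul(Add(Mul(Add(-11, -9), 6), Mul(-1, -439)), Add(6, Mul(-8, 14))) = Mul(Add(Mul(-20, 6), 439), Add(6, -112)) = Mul(Add(-120, 439), -106) = Mul(319, -106) = -33814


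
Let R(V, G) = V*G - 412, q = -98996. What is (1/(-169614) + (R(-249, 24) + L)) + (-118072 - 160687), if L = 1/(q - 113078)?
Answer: -2564235683849695/8992679859 ≈ -2.8515e+5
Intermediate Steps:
R(V, G) = -412 + G*V (R(V, G) = G*V - 412 = -412 + G*V)
L = -1/212074 (L = 1/(-98996 - 113078) = 1/(-212074) = -1/212074 ≈ -4.7153e-6)
(1/(-169614) + (R(-249, 24) + L)) + (-118072 - 160687) = (1/(-169614) + ((-412 + 24*(-249)) - 1/212074)) + (-118072 - 160687) = (-1/169614 + ((-412 - 5976) - 1/212074)) - 278759 = (-1/169614 + (-6388 - 1/212074)) - 278759 = (-1/169614 - 1354728713/212074) - 278759 = -57445239034714/8992679859 - 278759 = -2564235683849695/8992679859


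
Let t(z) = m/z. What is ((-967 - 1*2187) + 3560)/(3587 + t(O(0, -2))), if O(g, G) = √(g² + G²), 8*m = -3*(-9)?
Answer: 6496/57419 ≈ 0.11313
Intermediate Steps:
m = 27/8 (m = (-3*(-9))/8 = (⅛)*27 = 27/8 ≈ 3.3750)
O(g, G) = √(G² + g²)
t(z) = 27/(8*z)
((-967 - 1*2187) + 3560)/(3587 + t(O(0, -2))) = ((-967 - 1*2187) + 3560)/(3587 + 27/(8*(√((-2)² + 0²)))) = ((-967 - 2187) + 3560)/(3587 + 27/(8*(√(4 + 0)))) = (-3154 + 3560)/(3587 + 27/(8*(√4))) = 406/(3587 + (27/8)/2) = 406/(3587 + (27/8)*(½)) = 406/(3587 + 27/16) = 406/(57419/16) = 406*(16/57419) = 6496/57419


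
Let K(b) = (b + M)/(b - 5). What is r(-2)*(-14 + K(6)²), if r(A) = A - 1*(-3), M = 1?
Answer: 35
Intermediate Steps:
r(A) = 3 + A (r(A) = A + 3 = 3 + A)
K(b) = (1 + b)/(-5 + b) (K(b) = (b + 1)/(b - 5) = (1 + b)/(-5 + b))
r(-2)*(-14 + K(6)²) = (3 - 2)*(-14 + ((1 + 6)/(-5 + 6))²) = 1*(-14 + (7/1)²) = 1*(-14 + (1*7)²) = 1*(-14 + 7²) = 1*(-14 + 49) = 1*35 = 35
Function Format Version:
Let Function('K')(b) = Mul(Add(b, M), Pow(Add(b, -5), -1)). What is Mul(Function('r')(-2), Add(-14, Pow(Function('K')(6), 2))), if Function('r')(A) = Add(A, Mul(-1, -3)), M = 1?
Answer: 35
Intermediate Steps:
Function('r')(A) = Add(3, A) (Function('r')(A) = Add(A, 3) = Add(3, A))
Function('K')(b) = Mul(Pow(Add(-5, b), -1), Add(1, b)) (Function('K')(b) = Mul(Add(b, 1), Pow(Add(b, -5), -1)) = Mul(Add(1, b), Pow(Add(-5, b), -1)) = Mul(Pow(Add(-5, b), -1), Add(1, b)))
Mul(Function('r')(-2), Add(-14, Pow(Function('K')(6), 2))) = Mul(Add(3, -2), Add(-14, Pow(Mul(Pow(Add(-5, 6), -1), Add(1, 6)), 2))) = Mul(1, Add(-14, Pow(Mul(Pow(1, -1), 7), 2))) = Mul(1, Add(-14, Pow(Mul(1, 7), 2))) = Mul(1, Add(-14, Pow(7, 2))) = Mul(1, Add(-14, 49)) = Mul(1, 35) = 35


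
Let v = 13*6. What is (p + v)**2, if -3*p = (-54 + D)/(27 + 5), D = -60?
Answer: 1605289/256 ≈ 6270.7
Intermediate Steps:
p = 19/16 (p = -(-54 - 60)/(3*(27 + 5)) = -(-38)/32 = -1/3*(-57/16) = 19/16 ≈ 1.1875)
v = 78
(p + v)**2 = (19/16 + 78)**2 = (1267/16)**2 = 1605289/256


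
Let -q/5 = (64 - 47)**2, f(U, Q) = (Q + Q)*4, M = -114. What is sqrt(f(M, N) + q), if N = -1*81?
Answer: I*sqrt(2093) ≈ 45.749*I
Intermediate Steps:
N = -81
f(U, Q) = 8*Q (f(U, Q) = (2*Q)*4 = 8*Q)
q = -1445 (q = -5*(64 - 47)**2 = -5*17**2 = -5*289 = -1445)
sqrt(f(M, N) + q) = sqrt(8*(-81) - 1445) = sqrt(-648 - 1445) = sqrt(-2093) = I*sqrt(2093)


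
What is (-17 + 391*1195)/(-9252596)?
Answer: -116807/2313149 ≈ -0.050497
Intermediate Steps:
(-17 + 391*1195)/(-9252596) = (-17 + 467245)*(-1/9252596) = 467228*(-1/9252596) = -116807/2313149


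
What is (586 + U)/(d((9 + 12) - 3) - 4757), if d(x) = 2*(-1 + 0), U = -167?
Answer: -419/4759 ≈ -0.088044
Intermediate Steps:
d(x) = -2 (d(x) = 2*(-1) = -2)
(586 + U)/(d((9 + 12) - 3) - 4757) = (586 - 167)/(-2 - 4757) = 419/(-4759) = 419*(-1/4759) = -419/4759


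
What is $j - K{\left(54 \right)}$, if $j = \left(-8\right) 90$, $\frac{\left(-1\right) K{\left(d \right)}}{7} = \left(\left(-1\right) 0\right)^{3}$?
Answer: $-720$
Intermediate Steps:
$K{\left(d \right)} = 0$ ($K{\left(d \right)} = - 7 \left(\left(-1\right) 0\right)^{3} = - 7 \cdot 0^{3} = \left(-7\right) 0 = 0$)
$j = -720$
$j - K{\left(54 \right)} = -720 - 0 = -720 + 0 = -720$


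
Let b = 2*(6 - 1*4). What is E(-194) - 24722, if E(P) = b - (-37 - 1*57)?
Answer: -24624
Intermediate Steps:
b = 4 (b = 2*(6 - 4) = 2*2 = 4)
E(P) = 98 (E(P) = 4 - (-37 - 1*57) = 4 - (-37 - 57) = 4 - 1*(-94) = 4 + 94 = 98)
E(-194) - 24722 = 98 - 24722 = -24624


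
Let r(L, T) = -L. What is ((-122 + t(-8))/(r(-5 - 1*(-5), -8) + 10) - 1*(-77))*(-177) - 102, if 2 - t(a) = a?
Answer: -58743/5 ≈ -11749.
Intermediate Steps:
t(a) = 2 - a
((-122 + t(-8))/(r(-5 - 1*(-5), -8) + 10) - 1*(-77))*(-177) - 102 = ((-122 + (2 - 1*(-8)))/(-(-5 - 1*(-5)) + 10) - 1*(-77))*(-177) - 102 = ((-122 + (2 + 8))/(-(-5 + 5) + 10) + 77)*(-177) - 102 = ((-122 + 10)/(-1*0 + 10) + 77)*(-177) - 102 = (-112/(0 + 10) + 77)*(-177) - 102 = (-112/10 + 77)*(-177) - 102 = (-112*⅒ + 77)*(-177) - 102 = (-56/5 + 77)*(-177) - 102 = (329/5)*(-177) - 102 = -58233/5 - 102 = -58743/5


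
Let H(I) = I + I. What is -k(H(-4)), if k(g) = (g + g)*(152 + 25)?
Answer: 2832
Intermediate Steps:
H(I) = 2*I
k(g) = 354*g (k(g) = (2*g)*177 = 354*g)
-k(H(-4)) = -354*2*(-4) = -354*(-8) = -1*(-2832) = 2832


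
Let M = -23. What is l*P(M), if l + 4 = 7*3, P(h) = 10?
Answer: 170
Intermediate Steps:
l = 17 (l = -4 + 7*3 = -4 + 21 = 17)
l*P(M) = 17*10 = 170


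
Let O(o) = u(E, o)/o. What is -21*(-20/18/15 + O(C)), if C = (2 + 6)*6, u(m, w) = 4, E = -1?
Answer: -7/36 ≈ -0.19444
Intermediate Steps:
C = 48 (C = 8*6 = 48)
O(o) = 4/o
-21*(-20/18/15 + O(C)) = -21*(-20/18/15 + 4/48) = -21*(-20*1/18*(1/15) + 4*(1/48)) = -21*(-10/9*1/15 + 1/12) = -21*(-2/27 + 1/12) = -21*1/108 = -7/36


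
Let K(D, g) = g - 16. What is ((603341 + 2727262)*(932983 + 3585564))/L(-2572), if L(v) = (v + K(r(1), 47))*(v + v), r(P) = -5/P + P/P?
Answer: 456045036177/396088 ≈ 1.1514e+6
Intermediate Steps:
r(P) = 1 - 5/P (r(P) = -5/P + 1 = 1 - 5/P)
K(D, g) = -16 + g
L(v) = 2*v*(31 + v) (L(v) = (v + (-16 + 47))*(v + v) = (v + 31)*(2*v) = (31 + v)*(2*v) = 2*v*(31 + v))
((603341 + 2727262)*(932983 + 3585564))/L(-2572) = ((603341 + 2727262)*(932983 + 3585564))/((2*(-2572)*(31 - 2572))) = (3330603*4518547)/((2*(-2572)*(-2541))) = 15049486193841/13070904 = 15049486193841*(1/13070904) = 456045036177/396088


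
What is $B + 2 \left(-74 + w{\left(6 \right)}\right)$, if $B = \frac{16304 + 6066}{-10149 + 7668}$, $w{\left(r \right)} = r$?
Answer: $- \frac{359786}{2481} \approx -145.02$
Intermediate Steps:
$B = - \frac{22370}{2481}$ ($B = \frac{22370}{-2481} = 22370 \left(- \frac{1}{2481}\right) = - \frac{22370}{2481} \approx -9.0165$)
$B + 2 \left(-74 + w{\left(6 \right)}\right) = - \frac{22370}{2481} + 2 \left(-74 + 6\right) = - \frac{22370}{2481} + 2 \left(-68\right) = - \frac{22370}{2481} - 136 = - \frac{359786}{2481}$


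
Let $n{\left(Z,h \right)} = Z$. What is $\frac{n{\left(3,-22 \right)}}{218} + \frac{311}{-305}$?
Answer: $- \frac{66883}{66490} \approx -1.0059$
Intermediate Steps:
$\frac{n{\left(3,-22 \right)}}{218} + \frac{311}{-305} = \frac{3}{218} + \frac{311}{-305} = 3 \cdot \frac{1}{218} + 311 \left(- \frac{1}{305}\right) = \frac{3}{218} - \frac{311}{305} = - \frac{66883}{66490}$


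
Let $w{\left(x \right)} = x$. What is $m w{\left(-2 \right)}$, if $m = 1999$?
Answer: $-3998$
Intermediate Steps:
$m w{\left(-2 \right)} = 1999 \left(-2\right) = -3998$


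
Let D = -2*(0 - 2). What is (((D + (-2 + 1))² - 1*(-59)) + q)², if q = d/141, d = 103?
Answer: 93915481/19881 ≈ 4723.9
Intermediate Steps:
D = 4 (D = -2*(-2) = 4)
q = 103/141 ≈ 0.73050
(((D + (-2 + 1))² - 1*(-59)) + q)² = (((4 + (-2 + 1))² - 1*(-59)) + 103/141)² = (((4 - 1)² + 59) + 103/141)² = ((3² + 59) + 103/141)² = ((9 + 59) + 103/141)² = (68 + 103/141)² = (9691/141)² = 93915481/19881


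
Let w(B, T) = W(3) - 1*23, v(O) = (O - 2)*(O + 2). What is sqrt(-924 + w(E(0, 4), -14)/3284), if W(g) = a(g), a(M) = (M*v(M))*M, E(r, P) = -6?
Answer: I*sqrt(2491237474)/1642 ≈ 30.397*I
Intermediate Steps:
v(O) = (-2 + O)*(2 + O)
a(M) = M**2*(-4 + M**2) (a(M) = (M*(-4 + M**2))*M = M**2*(-4 + M**2))
W(g) = g**2*(-4 + g**2)
w(B, T) = 22 (w(B, T) = 3**2*(-4 + 3**2) - 1*23 = 9*(-4 + 9) - 23 = 9*5 - 23 = 45 - 23 = 22)
sqrt(-924 + w(E(0, 4), -14)/3284) = sqrt(-924 + 22/3284) = sqrt(-924 + 22*(1/3284)) = sqrt(-924 + 11/1642) = sqrt(-1517197/1642) = I*sqrt(2491237474)/1642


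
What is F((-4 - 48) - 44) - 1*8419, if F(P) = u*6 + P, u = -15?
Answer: -8605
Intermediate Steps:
F(P) = -90 + P (F(P) = -15*6 + P = -90 + P)
F((-4 - 48) - 44) - 1*8419 = (-90 + ((-4 - 48) - 44)) - 1*8419 = (-90 + (-52 - 44)) - 8419 = (-90 - 96) - 8419 = -186 - 8419 = -8605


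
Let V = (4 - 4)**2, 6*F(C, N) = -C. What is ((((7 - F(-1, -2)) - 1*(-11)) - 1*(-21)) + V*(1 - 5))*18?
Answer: 699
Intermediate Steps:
F(C, N) = -C/6 (F(C, N) = (-C)/6 = -C/6)
V = 0 (V = 0**2 = 0)
((((7 - F(-1, -2)) - 1*(-11)) - 1*(-21)) + V*(1 - 5))*18 = ((((7 - (-1)*(-1)/6) - 1*(-11)) - 1*(-21)) + 0*(1 - 5))*18 = ((((7 - 1*1/6) + 11) + 21) + 0*(-4))*18 = ((((7 - 1/6) + 11) + 21) + 0)*18 = (((41/6 + 11) + 21) + 0)*18 = ((107/6 + 21) + 0)*18 = (233/6 + 0)*18 = (233/6)*18 = 699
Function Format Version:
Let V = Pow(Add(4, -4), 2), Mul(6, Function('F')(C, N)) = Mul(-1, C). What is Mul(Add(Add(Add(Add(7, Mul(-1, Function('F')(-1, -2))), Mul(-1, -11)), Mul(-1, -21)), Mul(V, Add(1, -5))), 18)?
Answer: 699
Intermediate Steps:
Function('F')(C, N) = Mul(Rational(-1, 6), C) (Function('F')(C, N) = Mul(Rational(1, 6), Mul(-1, C)) = Mul(Rational(-1, 6), C))
V = 0 (V = Pow(0, 2) = 0)
Mul(Add(Add(Add(Add(7, Mul(-1, Function('F')(-1, -2))), Mul(-1, -11)), Mul(-1, -21)), Mul(V, Add(1, -5))), 18) = Mul(Add(Add(Add(Add(7, Mul(-1, Mul(Rational(-1, 6), -1))), Mul(-1, -11)), Mul(-1, -21)), Mul(0, Add(1, -5))), 18) = Mul(Add(Add(Add(Add(7, Mul(-1, Rational(1, 6))), 11), 21), Mul(0, -4)), 18) = Mul(Add(Add(Add(Add(7, Rational(-1, 6)), 11), 21), 0), 18) = Mul(Add(Add(Add(Rational(41, 6), 11), 21), 0), 18) = Mul(Add(Add(Rational(107, 6), 21), 0), 18) = Mul(Add(Rational(233, 6), 0), 18) = Mul(Rational(233, 6), 18) = 699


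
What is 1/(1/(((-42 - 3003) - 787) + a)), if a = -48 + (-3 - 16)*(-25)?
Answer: -3405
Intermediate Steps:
a = 427 (a = -48 - 19*(-25) = -48 + 475 = 427)
1/(1/(((-42 - 3003) - 787) + a)) = 1/(1/(((-42 - 3003) - 787) + 427)) = 1/(1/((-3045 - 787) + 427)) = 1/(1/(-3832 + 427)) = 1/(1/(-3405)) = 1/(-1/3405) = -3405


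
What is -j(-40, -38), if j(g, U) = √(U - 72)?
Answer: -I*√110 ≈ -10.488*I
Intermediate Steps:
j(g, U) = √(-72 + U)
-j(-40, -38) = -√(-72 - 38) = -√(-110) = -I*√110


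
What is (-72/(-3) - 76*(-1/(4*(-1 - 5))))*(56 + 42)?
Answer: 6125/3 ≈ 2041.7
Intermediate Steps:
(-72/(-3) - 76*(-1/(4*(-1 - 5))))*(56 + 42) = (-72*(-1/3) - 76/((-4*(-6))))*98 = (24 - 76/24)*98 = (24 - 76*1/24)*98 = (24 - 19/6)*98 = (125/6)*98 = 6125/3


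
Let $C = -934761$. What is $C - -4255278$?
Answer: $3320517$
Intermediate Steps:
$C - -4255278 = -934761 - -4255278 = -934761 + 4255278 = 3320517$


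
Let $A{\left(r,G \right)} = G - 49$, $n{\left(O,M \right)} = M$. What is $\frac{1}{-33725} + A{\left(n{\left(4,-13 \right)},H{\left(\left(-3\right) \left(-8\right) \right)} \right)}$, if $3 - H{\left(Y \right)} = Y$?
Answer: $- \frac{2360751}{33725} \approx -70.0$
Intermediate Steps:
$H{\left(Y \right)} = 3 - Y$
$A{\left(r,G \right)} = -49 + G$
$\frac{1}{-33725} + A{\left(n{\left(4,-13 \right)},H{\left(\left(-3\right) \left(-8\right) \right)} \right)} = \frac{1}{-33725} - \left(46 + 24\right) = - \frac{1}{33725} + \left(-49 + \left(3 - 24\right)\right) = - \frac{1}{33725} - 70 = - \frac{2360751}{33725}$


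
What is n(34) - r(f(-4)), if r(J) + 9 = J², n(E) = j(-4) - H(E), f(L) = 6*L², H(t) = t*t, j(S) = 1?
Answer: -10362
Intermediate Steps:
H(t) = t²
n(E) = 1 - E²
r(J) = -9 + J²
n(34) - r(f(-4)) = (1 - 1*34²) - (-9 + (6*(-4)²)²) = (1 - 1*1156) - (-9 + (6*16)²) = (1 - 1156) - (-9 + 96²) = -1155 - (-9 + 9216) = -1155 - 1*9207 = -1155 - 9207 = -10362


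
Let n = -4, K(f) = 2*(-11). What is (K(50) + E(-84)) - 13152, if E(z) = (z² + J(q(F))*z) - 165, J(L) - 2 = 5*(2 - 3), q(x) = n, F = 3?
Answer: -6031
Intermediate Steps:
K(f) = -22
q(x) = -4
J(L) = -3 (J(L) = 2 + 5*(2 - 3) = 2 + 5*(-1) = 2 - 5 = -3)
E(z) = -165 + z² - 3*z (E(z) = (z² - 3*z) - 165 = -165 + z² - 3*z)
(K(50) + E(-84)) - 13152 = (-22 + (-165 + (-84)² - 3*(-84))) - 13152 = (-22 + (-165 + 7056 + 252)) - 13152 = (-22 + 7143) - 13152 = 7121 - 13152 = -6031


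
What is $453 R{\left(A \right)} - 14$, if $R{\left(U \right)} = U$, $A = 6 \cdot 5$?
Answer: $13576$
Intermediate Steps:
$A = 30$
$453 R{\left(A \right)} - 14 = 453 \cdot 30 - 14 = 13590 - 14 = 13576$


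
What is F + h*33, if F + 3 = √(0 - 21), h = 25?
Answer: 822 + I*√21 ≈ 822.0 + 4.5826*I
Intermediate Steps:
F = -3 + I*√21 (F = -3 + √(0 - 21) = -3 + √(-21) = -3 + I*√21 ≈ -3.0 + 4.5826*I)
F + h*33 = (-3 + I*√21) + 25*33 = (-3 + I*√21) + 825 = 822 + I*√21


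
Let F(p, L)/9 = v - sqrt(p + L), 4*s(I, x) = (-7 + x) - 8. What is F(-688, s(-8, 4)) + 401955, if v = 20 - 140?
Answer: 400875 - 27*I*sqrt(307)/2 ≈ 4.0088e+5 - 236.54*I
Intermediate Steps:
v = -120
s(I, x) = -15/4 + x/4 (s(I, x) = ((-7 + x) - 8)/4 = (-15 + x)/4 = -15/4 + x/4)
F(p, L) = -1080 - 9*sqrt(L + p) (F(p, L) = 9*(-120 - sqrt(p + L)) = 9*(-120 - sqrt(L + p)) = -1080 - 9*sqrt(L + p))
F(-688, s(-8, 4)) + 401955 = (-1080 - 9*sqrt((-15/4 + (1/4)*4) - 688)) + 401955 = (-1080 - 9*sqrt((-15/4 + 1) - 688)) + 401955 = (-1080 - 9*sqrt(-11/4 - 688)) + 401955 = (-1080 - 27*I*sqrt(307)/2) + 401955 = 400875 - 27*I*sqrt(307)/2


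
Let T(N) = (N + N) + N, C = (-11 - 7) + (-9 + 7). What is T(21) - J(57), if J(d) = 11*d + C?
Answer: -544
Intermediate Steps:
C = -20 (C = -18 - 2 = -20)
J(d) = -20 + 11*d (J(d) = 11*d - 20 = -20 + 11*d)
T(N) = 3*N (T(N) = 2*N + N = 3*N)
T(21) - J(57) = 3*21 - (-20 + 11*57) = 63 - (-20 + 627) = 63 - 1*607 = 63 - 607 = -544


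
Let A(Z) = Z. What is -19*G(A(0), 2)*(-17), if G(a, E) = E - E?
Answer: 0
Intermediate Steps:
G(a, E) = 0
-19*G(A(0), 2)*(-17) = -19*0*(-17) = 0*(-17) = 0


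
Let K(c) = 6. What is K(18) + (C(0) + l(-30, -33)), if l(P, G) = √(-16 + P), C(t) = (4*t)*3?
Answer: 6 + I*√46 ≈ 6.0 + 6.7823*I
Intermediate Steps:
C(t) = 12*t
K(18) + (C(0) + l(-30, -33)) = 6 + (12*0 + √(-16 - 30)) = 6 + (0 + √(-46)) = 6 + (0 + I*√46) = 6 + I*√46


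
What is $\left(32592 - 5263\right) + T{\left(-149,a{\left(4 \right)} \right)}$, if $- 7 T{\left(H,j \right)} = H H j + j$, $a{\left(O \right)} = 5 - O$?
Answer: $\frac{169101}{7} \approx 24157.0$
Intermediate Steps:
$T{\left(H,j \right)} = - \frac{j}{7} - \frac{j H^{2}}{7}$ ($T{\left(H,j \right)} = - \frac{H H j + j}{7} = - \frac{H^{2} j + j}{7} = - \frac{j H^{2} + j}{7} = - \frac{j + j H^{2}}{7} = - \frac{j}{7} - \frac{j H^{2}}{7}$)
$\left(32592 - 5263\right) + T{\left(-149,a{\left(4 \right)} \right)} = \left(32592 - 5263\right) - \frac{\left(5 - 4\right) \left(1 + \left(-149\right)^{2}\right)}{7} = 27329 - \frac{\left(5 - 4\right) \left(1 + 22201\right)}{7} = 27329 - \frac{1}{7} \cdot 22202 = 27329 - \frac{22202}{7} = \frac{169101}{7}$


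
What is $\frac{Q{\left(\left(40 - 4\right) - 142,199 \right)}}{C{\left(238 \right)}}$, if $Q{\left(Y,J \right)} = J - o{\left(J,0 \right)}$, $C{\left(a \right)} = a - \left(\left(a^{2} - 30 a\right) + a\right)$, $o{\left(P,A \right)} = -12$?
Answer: $- \frac{211}{49504} \approx -0.0042623$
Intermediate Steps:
$C{\left(a \right)} = - a^{2} + 30 a$ ($C{\left(a \right)} = a - \left(a^{2} - 29 a\right) = - a^{2} + 30 a$)
$Q{\left(Y,J \right)} = 12 + J$ ($Q{\left(Y,J \right)} = J - -12 = J + 12 = 12 + J$)
$\frac{Q{\left(\left(40 - 4\right) - 142,199 \right)}}{C{\left(238 \right)}} = \frac{12 + 199}{238 \left(30 - 238\right)} = \frac{211}{238 \left(30 - 238\right)} = \frac{211}{238 \left(-208\right)} = \frac{211}{-49504} = 211 \left(- \frac{1}{49504}\right) = - \frac{211}{49504}$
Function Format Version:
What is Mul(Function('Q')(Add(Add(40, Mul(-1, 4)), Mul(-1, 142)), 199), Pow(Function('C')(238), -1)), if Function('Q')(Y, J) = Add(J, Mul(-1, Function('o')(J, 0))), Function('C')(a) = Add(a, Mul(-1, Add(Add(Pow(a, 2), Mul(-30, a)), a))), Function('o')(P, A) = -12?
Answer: Rational(-211, 49504) ≈ -0.0042623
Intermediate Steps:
Function('C')(a) = Add(Mul(-1, Pow(a, 2)), Mul(30, a)) (Function('C')(a) = Add(a, Mul(-1, Add(Pow(a, 2), Mul(-29, a)))) = Add(a, Add(Mul(-1, Pow(a, 2)), Mul(29, a))) = Add(Mul(-1, Pow(a, 2)), Mul(30, a)))
Function('Q')(Y, J) = Add(12, J) (Function('Q')(Y, J) = Add(J, Mul(-1, -12)) = Add(J, 12) = Add(12, J))
Mul(Function('Q')(Add(Add(40, Mul(-1, 4)), Mul(-1, 142)), 199), Pow(Function('C')(238), -1)) = Mul(Add(12, 199), Pow(Mul(238, Add(30, Mul(-1, 238))), -1)) = Mul(211, Pow(Mul(238, Add(30, -238)), -1)) = Mul(211, Pow(Mul(238, -208), -1)) = Mul(211, Pow(-49504, -1)) = Mul(211, Rational(-1, 49504)) = Rational(-211, 49504)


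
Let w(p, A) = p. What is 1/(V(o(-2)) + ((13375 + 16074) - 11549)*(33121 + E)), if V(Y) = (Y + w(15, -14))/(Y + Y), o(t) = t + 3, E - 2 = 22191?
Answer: 1/990120608 ≈ 1.0100e-9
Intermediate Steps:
E = 22193 (E = 2 + 22191 = 22193)
o(t) = 3 + t
V(Y) = (15 + Y)/(2*Y) (V(Y) = (Y + 15)/(Y + Y) = (15 + Y)/((2*Y)) = (15 + Y)*(1/(2*Y)) = (15 + Y)/(2*Y))
1/(V(o(-2)) + ((13375 + 16074) - 11549)*(33121 + E)) = 1/((15 + (3 - 2))/(2*(3 - 2)) + ((13375 + 16074) - 11549)*(33121 + 22193)) = 1/((½)*(15 + 1)/1 + (29449 - 11549)*55314) = 1/((½)*1*16 + 17900*55314) = 1/(8 + 990120600) = 1/990120608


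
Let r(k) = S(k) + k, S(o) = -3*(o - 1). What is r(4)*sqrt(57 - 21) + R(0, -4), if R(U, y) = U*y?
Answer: -30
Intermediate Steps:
S(o) = 3 - 3*o (S(o) = -3*(-1 + o) = 3 - 3*o)
r(k) = 3 - 2*k (r(k) = (3 - 3*k) + k = 3 - 2*k)
r(4)*sqrt(57 - 21) + R(0, -4) = (3 - 2*4)*sqrt(57 - 21) + 0*(-4) = (3 - 8)*sqrt(36) + 0 = -5*6 + 0 = -30 + 0 = -30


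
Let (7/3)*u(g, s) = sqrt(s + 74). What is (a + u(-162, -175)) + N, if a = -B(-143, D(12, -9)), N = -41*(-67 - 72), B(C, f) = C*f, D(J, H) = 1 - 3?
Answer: 5413 + 3*I*sqrt(101)/7 ≈ 5413.0 + 4.3071*I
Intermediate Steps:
D(J, H) = -2
u(g, s) = 3*sqrt(74 + s)/7 (u(g, s) = 3*sqrt(s + 74)/7 = 3*sqrt(74 + s)/7)
N = 5699 (N = -41*(-139) = 5699)
a = -286 (a = -(-143)*(-2) = -1*286 = -286)
(a + u(-162, -175)) + N = (-286 + 3*sqrt(74 - 175)/7) + 5699 = (-286 + 3*sqrt(-101)/7) + 5699 = (-286 + 3*(I*sqrt(101))/7) + 5699 = (-286 + 3*I*sqrt(101)/7) + 5699 = 5413 + 3*I*sqrt(101)/7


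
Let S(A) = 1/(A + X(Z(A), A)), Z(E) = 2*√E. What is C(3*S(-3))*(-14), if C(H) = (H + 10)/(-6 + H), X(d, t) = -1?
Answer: 518/27 ≈ 19.185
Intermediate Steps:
S(A) = 1/(-1 + A) (S(A) = 1/(A - 1) = 1/(-1 + A))
C(H) = (10 + H)/(-6 + H)
C(3*S(-3))*(-14) = ((10 + 3/(-1 - 3))/(-6 + 3/(-1 - 3)))*(-14) = ((10 + 3/(-4))/(-6 + 3/(-4)))*(-14) = ((10 + 3*(-¼))/(-6 + 3*(-¼)))*(-14) = ((10 - ¾)/(-6 - ¾))*(-14) = ((37/4)/(-27/4))*(-14) = -4/27*37/4*(-14) = -37/27*(-14) = 518/27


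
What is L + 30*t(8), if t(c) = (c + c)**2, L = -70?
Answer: 7610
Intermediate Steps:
t(c) = 4*c**2 (t(c) = (2*c)**2 = 4*c**2)
L + 30*t(8) = -70 + 30*(4*8**2) = -70 + 30*(4*64) = -70 + 30*256 = -70 + 7680 = 7610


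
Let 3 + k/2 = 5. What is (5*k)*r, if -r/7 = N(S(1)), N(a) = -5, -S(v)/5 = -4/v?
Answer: 700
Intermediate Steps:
k = 4 (k = -6 + 2*5 = -6 + 10 = 4)
S(v) = 20/v (S(v) = -(-20)/v = 20/v)
r = 35 (r = -7*(-5) = 35)
(5*k)*r = (5*4)*35 = 20*35 = 700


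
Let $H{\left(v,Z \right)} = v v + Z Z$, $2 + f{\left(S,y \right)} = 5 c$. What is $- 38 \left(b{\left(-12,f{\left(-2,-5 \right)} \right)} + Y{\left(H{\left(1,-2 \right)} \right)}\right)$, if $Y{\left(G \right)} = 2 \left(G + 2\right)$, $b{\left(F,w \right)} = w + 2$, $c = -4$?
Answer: $228$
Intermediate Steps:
$f{\left(S,y \right)} = -22$ ($f{\left(S,y \right)} = -2 + 5 \left(-4\right) = -2 - 20 = -22$)
$H{\left(v,Z \right)} = Z^{2} + v^{2}$ ($H{\left(v,Z \right)} = v^{2} + Z^{2} = Z^{2} + v^{2}$)
$b{\left(F,w \right)} = 2 + w$
$Y{\left(G \right)} = 4 + 2 G$ ($Y{\left(G \right)} = 2 \left(2 + G\right) = 4 + 2 G$)
$- 38 \left(b{\left(-12,f{\left(-2,-5 \right)} \right)} + Y{\left(H{\left(1,-2 \right)} \right)}\right) = - 38 \left(\left(2 - 22\right) + \left(4 + 2 \left(\left(-2\right)^{2} + 1^{2}\right)\right)\right) = - 38 \left(-20 + \left(4 + 2 \left(4 + 1\right)\right)\right) = - 38 \left(-20 + \left(4 + 2 \cdot 5\right)\right) = - 38 \left(-20 + \left(4 + 10\right)\right) = - 38 \left(-20 + 14\right) = \left(-38\right) \left(-6\right) = 228$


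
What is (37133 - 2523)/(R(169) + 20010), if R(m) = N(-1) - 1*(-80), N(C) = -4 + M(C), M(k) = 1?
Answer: 34610/20087 ≈ 1.7230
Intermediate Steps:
N(C) = -3 (N(C) = -4 + 1 = -3)
R(m) = 77 (R(m) = -3 - 1*(-80) = -3 + 80 = 77)
(37133 - 2523)/(R(169) + 20010) = (37133 - 2523)/(77 + 20010) = 34610/20087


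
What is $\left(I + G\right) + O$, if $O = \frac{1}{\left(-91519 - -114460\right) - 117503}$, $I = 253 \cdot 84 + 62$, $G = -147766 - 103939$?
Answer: $- \frac{21786233743}{94562} \approx -2.3039 \cdot 10^{5}$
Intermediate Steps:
$G = -251705$
$I = 21314$ ($I = 21252 + 62 = 21314$)
$O = - \frac{1}{94562}$ ($O = \frac{1}{\left(-91519 + 114460\right) - 117503} = \frac{1}{22941 - 117503} = \frac{1}{-94562} = - \frac{1}{94562} \approx -1.0575 \cdot 10^{-5}$)
$\left(I + G\right) + O = \left(21314 - 251705\right) - \frac{1}{94562} = -230391 - \frac{1}{94562} = - \frac{21786233743}{94562}$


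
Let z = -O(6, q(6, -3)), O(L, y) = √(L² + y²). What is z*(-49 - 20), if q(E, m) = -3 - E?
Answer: 207*√13 ≈ 746.35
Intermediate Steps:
z = -3*√13 (z = -√(6² + (-3 - 1*6)²) = -√(36 + (-3 - 6)²) = -√(36 + (-9)²) = -√(36 + 81) = -√117 = -3*√13 ≈ -10.817)
z*(-49 - 20) = (-3*√13)*(-49 - 20) = -3*√13*(-69) = 207*√13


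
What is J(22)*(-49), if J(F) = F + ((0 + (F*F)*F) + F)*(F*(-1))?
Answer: 11501182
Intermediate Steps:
J(F) = F - F*(F + F³) (J(F) = F + ((0 + F²*F) + F)*(-F) = F + ((0 + F³) + F)*(-F) = F + (F³ + F)*(-F) = F + (F + F³)*(-F) = F - F*(F + F³))
J(22)*(-49) = (22*(1 - 1*22 - 1*22³))*(-49) = (22*(1 - 22 - 1*10648))*(-49) = (22*(1 - 22 - 10648))*(-49) = (22*(-10669))*(-49) = -234718*(-49) = 11501182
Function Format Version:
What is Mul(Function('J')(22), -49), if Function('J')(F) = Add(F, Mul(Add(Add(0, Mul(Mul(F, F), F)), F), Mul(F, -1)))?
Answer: 11501182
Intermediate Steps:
Function('J')(F) = Add(F, Mul(-1, F, Add(F, Pow(F, 3)))) (Function('J')(F) = Add(F, Mul(Add(Add(0, Mul(Pow(F, 2), F)), F), Mul(-1, F))) = Add(F, Mul(Add(Add(0, Pow(F, 3)), F), Mul(-1, F))) = Add(F, Mul(Add(Pow(F, 3), F), Mul(-1, F))) = Add(F, Mul(Add(F, Pow(F, 3)), Mul(-1, F))) = Add(F, Mul(-1, F, Add(F, Pow(F, 3)))))
Mul(Function('J')(22), -49) = Mul(Mul(22, Add(1, Mul(-1, 22), Mul(-1, Pow(22, 3)))), -49) = Mul(Mul(22, Add(1, -22, Mul(-1, 10648))), -49) = Mul(Mul(22, Add(1, -22, -10648)), -49) = Mul(Mul(22, -10669), -49) = Mul(-234718, -49) = 11501182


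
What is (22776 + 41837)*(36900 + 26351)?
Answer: 4086836863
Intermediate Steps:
(22776 + 41837)*(36900 + 26351) = 64613*63251 = 4086836863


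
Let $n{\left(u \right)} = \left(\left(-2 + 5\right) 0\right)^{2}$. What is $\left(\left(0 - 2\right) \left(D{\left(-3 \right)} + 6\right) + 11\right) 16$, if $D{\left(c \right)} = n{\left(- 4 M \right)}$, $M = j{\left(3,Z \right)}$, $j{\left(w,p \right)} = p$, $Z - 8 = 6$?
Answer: $-16$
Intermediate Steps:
$Z = 14$ ($Z = 8 + 6 = 14$)
$M = 14$
$n{\left(u \right)} = 0$ ($n{\left(u \right)} = \left(3 \cdot 0\right)^{2} = 0^{2} = 0$)
$D{\left(c \right)} = 0$
$\left(\left(0 - 2\right) \left(D{\left(-3 \right)} + 6\right) + 11\right) 16 = \left(\left(0 - 2\right) \left(0 + 6\right) + 11\right) 16 = \left(\left(-2\right) 6 + 11\right) 16 = \left(-12 + 11\right) 16 = \left(-1\right) 16 = -16$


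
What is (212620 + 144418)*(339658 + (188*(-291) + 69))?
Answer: 101762613722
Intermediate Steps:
(212620 + 144418)*(339658 + (188*(-291) + 69)) = 357038*(339658 + (-54708 + 69)) = 357038*(339658 - 54639) = 357038*285019 = 101762613722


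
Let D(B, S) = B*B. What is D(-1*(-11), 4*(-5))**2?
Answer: 14641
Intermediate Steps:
D(B, S) = B**2
D(-1*(-11), 4*(-5))**2 = ((-1*(-11))**2)**2 = (11**2)**2 = 121**2 = 14641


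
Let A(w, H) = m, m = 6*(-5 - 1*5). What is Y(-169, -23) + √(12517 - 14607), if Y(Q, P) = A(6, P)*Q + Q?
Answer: 9971 + I*√2090 ≈ 9971.0 + 45.716*I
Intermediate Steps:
m = -60 (m = 6*(-5 - 5) = 6*(-10) = -60)
A(w, H) = -60
Y(Q, P) = -59*Q (Y(Q, P) = -60*Q + Q = -59*Q)
Y(-169, -23) + √(12517 - 14607) = -59*(-169) + √(12517 - 14607) = 9971 + √(-2090) = 9971 + I*√2090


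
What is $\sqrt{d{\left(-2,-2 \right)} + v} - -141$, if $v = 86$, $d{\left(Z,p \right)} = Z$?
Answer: $141 + 2 \sqrt{21} \approx 150.17$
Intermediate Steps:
$\sqrt{d{\left(-2,-2 \right)} + v} - -141 = \sqrt{-2 + 86} - -141 = \sqrt{84} + 141 = 2 \sqrt{21} + 141 = 141 + 2 \sqrt{21}$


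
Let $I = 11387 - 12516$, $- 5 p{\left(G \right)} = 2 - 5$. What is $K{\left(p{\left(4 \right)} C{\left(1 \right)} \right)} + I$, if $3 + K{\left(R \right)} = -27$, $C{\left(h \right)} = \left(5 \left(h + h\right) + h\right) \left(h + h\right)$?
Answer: $-1159$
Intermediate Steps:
$p{\left(G \right)} = \frac{3}{5}$ ($p{\left(G \right)} = - \frac{2 - 5}{5} = \left(- \frac{1}{5}\right) \left(-3\right) = \frac{3}{5}$)
$C{\left(h \right)} = 22 h^{2}$ ($C{\left(h \right)} = \left(5 \cdot 2 h + h\right) 2 h = \left(10 h + h\right) 2 h = 11 h 2 h = 22 h^{2}$)
$K{\left(R \right)} = -30$ ($K{\left(R \right)} = -3 - 27 = -30$)
$I = -1129$
$K{\left(p{\left(4 \right)} C{\left(1 \right)} \right)} + I = -30 - 1129 = -1159$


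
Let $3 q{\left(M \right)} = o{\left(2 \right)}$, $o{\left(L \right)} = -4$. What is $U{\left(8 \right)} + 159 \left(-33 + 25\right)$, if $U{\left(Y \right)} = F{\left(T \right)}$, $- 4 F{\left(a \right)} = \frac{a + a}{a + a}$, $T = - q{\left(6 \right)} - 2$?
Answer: $- \frac{5089}{4} \approx -1272.3$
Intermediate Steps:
$q{\left(M \right)} = - \frac{4}{3}$ ($q{\left(M \right)} = \frac{1}{3} \left(-4\right) = - \frac{4}{3}$)
$T = - \frac{2}{3}$ ($T = \left(-1\right) \left(- \frac{4}{3}\right) - 2 = \frac{4}{3} - 2 = - \frac{2}{3} \approx -0.66667$)
$F{\left(a \right)} = - \frac{1}{4}$ ($F{\left(a \right)} = - \frac{\left(a + a\right) \frac{1}{a + a}}{4} = - \frac{2 a \frac{1}{2 a}}{4} = \left(- \frac{1}{4}\right) 1 = - \frac{1}{4}$)
$U{\left(Y \right)} = - \frac{1}{4}$
$U{\left(8 \right)} + 159 \left(-33 + 25\right) = - \frac{1}{4} + 159 \left(-33 + 25\right) = - \frac{1}{4} + 159 \left(-8\right) = - \frac{1}{4} - 1272 = - \frac{5089}{4}$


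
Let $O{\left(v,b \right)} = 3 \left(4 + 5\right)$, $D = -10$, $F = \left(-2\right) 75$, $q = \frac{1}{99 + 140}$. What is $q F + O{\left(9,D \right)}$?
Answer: $\frac{6303}{239} \approx 26.372$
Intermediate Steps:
$q = \frac{1}{239} \approx 0.0041841$
$F = -150$
$O{\left(v,b \right)} = 27$ ($O{\left(v,b \right)} = 3 \cdot 9 = 27$)
$q F + O{\left(9,D \right)} = \frac{1}{239} \left(-150\right) + 27 = - \frac{150}{239} + 27 = \frac{6303}{239}$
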